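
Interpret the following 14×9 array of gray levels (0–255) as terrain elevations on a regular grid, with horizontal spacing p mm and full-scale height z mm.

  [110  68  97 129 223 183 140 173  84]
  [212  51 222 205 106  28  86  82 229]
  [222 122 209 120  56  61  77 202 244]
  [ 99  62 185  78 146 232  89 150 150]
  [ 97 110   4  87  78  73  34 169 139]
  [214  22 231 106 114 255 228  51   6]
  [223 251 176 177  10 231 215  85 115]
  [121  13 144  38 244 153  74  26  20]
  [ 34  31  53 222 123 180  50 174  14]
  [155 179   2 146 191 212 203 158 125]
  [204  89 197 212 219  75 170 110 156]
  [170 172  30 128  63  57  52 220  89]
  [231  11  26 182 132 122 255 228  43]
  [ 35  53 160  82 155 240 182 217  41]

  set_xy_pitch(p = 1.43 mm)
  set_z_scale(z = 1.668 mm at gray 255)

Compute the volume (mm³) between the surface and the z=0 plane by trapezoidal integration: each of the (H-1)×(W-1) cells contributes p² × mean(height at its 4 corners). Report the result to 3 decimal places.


height_mm = gray/255 × 1.668; cell vol = 1.43² × mean(4 corners)
unit = 1.43² × 1.668 / (4×255) = 0.00334401 mm³ per gray-sum
row 0: Σ corner-gray over 8 cells = 4221  → 14.1151
row 1: Σ corner-gray over 8 cells = 4161  → 13.9144
row 2: Σ corner-gray over 8 cells = 4293  → 14.3558
row 3: Σ corner-gray over 8 cells = 3479  → 11.6338
row 4: Σ corner-gray over 8 cells = 3580  → 11.9716
row 5: Σ corner-gray over 8 cells = 4862  → 16.2586
row 6: Σ corner-gray over 8 cells = 4153  → 13.8877
row 7: Σ corner-gray over 8 cells = 3239  → 10.8313
row 8: Σ corner-gray over 8 cells = 4176  → 13.9646
row 9: Σ corner-gray over 8 cells = 4966  → 16.6064
row 10: Σ corner-gray over 8 cells = 4207  → 14.0683
row 11: Σ corner-gray over 8 cells = 3889  → 13.0049
row 12: Σ corner-gray over 8 cells = 4440  → 14.8474
Σ rows: total corner-gray = 53666  → 179.4598 mm³

179.460


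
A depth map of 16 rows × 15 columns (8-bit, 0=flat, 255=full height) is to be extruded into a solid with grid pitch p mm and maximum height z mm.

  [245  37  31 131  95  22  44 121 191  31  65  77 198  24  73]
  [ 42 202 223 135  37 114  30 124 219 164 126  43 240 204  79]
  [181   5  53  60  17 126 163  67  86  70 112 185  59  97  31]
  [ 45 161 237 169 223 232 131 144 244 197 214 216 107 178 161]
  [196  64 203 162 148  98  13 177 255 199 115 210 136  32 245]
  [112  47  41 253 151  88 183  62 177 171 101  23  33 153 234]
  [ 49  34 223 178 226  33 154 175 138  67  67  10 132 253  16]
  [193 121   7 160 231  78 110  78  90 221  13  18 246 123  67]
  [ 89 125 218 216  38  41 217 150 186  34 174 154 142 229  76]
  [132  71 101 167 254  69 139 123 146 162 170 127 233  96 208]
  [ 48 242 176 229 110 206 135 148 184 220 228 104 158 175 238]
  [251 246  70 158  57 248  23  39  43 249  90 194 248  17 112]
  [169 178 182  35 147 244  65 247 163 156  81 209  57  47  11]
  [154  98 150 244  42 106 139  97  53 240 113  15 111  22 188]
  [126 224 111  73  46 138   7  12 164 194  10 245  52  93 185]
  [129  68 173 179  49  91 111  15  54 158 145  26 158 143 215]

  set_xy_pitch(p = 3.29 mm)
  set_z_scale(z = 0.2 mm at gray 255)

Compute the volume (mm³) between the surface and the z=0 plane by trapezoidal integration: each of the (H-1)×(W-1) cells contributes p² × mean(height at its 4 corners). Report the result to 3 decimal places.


233.351

height_mm = gray/255 × 0.2; cell vol = 3.29² × mean(4 corners)
unit = 3.29² × 0.2 / (4×255) = 0.00212237 mm³ per gray-sum
row 0: Σ corner-gray over 14 cells = 6295  → 13.3603
row 1: Σ corner-gray over 14 cells = 6255  → 13.2754
row 2: Σ corner-gray over 14 cells = 7524  → 15.9687
row 3: Σ corner-gray over 14 cells = 9177  → 19.4770
row 4: Σ corner-gray over 14 cells = 7377  → 15.6567
row 5: Σ corner-gray over 14 cells = 6757  → 14.3409
row 6: Σ corner-gray over 14 cells = 6697  → 14.2135
row 7: Σ corner-gray over 14 cells = 7265  → 15.4190
row 8: Σ corner-gray over 14 cells = 8069  → 17.1254
row 9: Σ corner-gray over 14 cells = 8972  → 19.0419
row 10: Σ corner-gray over 14 cells = 8643  → 18.3437
row 11: Σ corner-gray over 14 cells = 7529  → 15.9793
row 12: Σ corner-gray over 14 cells = 7004  → 14.8651
row 13: Σ corner-gray over 14 cells = 6251  → 13.2670
row 14: Σ corner-gray over 14 cells = 6133  → 13.0165
Σ rows: total corner-gray = 109948  → 233.3506 mm³


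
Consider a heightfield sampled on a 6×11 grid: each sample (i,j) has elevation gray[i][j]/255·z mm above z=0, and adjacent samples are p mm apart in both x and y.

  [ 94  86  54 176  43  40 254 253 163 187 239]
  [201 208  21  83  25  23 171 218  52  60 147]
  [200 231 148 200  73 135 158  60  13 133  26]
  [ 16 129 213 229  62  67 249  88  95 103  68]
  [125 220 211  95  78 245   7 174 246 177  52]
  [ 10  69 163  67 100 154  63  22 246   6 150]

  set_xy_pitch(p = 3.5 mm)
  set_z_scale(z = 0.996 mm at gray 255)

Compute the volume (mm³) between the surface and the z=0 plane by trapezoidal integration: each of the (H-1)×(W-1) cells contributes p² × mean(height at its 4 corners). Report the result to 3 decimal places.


302.094

height_mm = gray/255 × 0.996; cell vol = 3.5² × mean(4 corners)
unit = 3.5² × 0.996 / (4×255) = 0.0119618 mm³ per gray-sum
row 0: Σ corner-gray over 10 cells = 4915  → 58.7921
row 1: Σ corner-gray over 10 cells = 4598  → 55.0002
row 2: Σ corner-gray over 10 cells = 5082  → 60.7897
row 3: Σ corner-gray over 10 cells = 5637  → 67.4285
row 4: Σ corner-gray over 10 cells = 5023  → 60.0839
Σ rows: total corner-gray = 25255  → 302.0944 mm³


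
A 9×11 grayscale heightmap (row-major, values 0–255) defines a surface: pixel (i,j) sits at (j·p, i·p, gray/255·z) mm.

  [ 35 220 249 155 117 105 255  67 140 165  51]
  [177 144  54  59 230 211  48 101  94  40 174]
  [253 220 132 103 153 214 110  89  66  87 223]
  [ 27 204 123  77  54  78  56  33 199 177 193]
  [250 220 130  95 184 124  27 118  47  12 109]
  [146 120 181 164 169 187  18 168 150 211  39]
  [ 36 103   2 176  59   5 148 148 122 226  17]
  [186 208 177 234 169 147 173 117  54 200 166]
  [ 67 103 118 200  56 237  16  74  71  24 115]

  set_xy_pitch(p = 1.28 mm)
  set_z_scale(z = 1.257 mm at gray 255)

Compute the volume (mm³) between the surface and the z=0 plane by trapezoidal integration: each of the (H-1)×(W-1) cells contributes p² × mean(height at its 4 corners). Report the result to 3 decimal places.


82.379

height_mm = gray/255 × 1.257; cell vol = 1.28² × mean(4 corners)
unit = 1.28² × 1.257 / (4×255) = 0.00201909 mm³ per gray-sum
row 0: Σ corner-gray over 10 cells = 5345  → 10.7920
row 1: Σ corner-gray over 10 cells = 5137  → 10.3721
row 2: Σ corner-gray over 10 cells = 5046  → 10.1883
row 3: Σ corner-gray over 10 cells = 4495  → 9.0758
row 4: Σ corner-gray over 10 cells = 5194  → 10.4871
row 5: Σ corner-gray over 10 cells = 4952  → 9.9985
row 6: Σ corner-gray over 10 cells = 5341  → 10.7839
row 7: Σ corner-gray over 10 cells = 5290  → 10.6810
Σ rows: total corner-gray = 40800  → 82.3788 mm³


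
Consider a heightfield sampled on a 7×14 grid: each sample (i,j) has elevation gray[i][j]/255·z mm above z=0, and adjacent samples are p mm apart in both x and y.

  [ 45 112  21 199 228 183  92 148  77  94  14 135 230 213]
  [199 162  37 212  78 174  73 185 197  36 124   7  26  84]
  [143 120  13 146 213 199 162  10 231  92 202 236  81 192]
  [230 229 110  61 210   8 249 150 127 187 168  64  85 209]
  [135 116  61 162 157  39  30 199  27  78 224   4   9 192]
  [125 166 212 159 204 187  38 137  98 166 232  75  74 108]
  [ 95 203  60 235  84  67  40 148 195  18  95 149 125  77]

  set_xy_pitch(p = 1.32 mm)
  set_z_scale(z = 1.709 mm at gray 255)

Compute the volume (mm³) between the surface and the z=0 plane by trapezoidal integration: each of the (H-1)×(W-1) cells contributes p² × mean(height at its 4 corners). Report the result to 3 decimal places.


height_mm = gray/255 × 1.709; cell vol = 1.32² × mean(4 corners)
unit = 1.32² × 1.709 / (4×255) = 0.00291937 mm³ per gray-sum
row 0: Σ corner-gray over 13 cells = 6229  → 18.1848
row 1: Σ corner-gray over 13 cells = 6650  → 19.4138
row 2: Σ corner-gray over 13 cells = 7480  → 21.8369
row 3: Σ corner-gray over 13 cells = 6274  → 18.3162
row 4: Σ corner-gray over 13 cells = 6268  → 18.2986
row 5: Σ corner-gray over 13 cells = 6739  → 19.6737
Σ rows: total corner-gray = 39640  → 115.7240 mm³

115.724


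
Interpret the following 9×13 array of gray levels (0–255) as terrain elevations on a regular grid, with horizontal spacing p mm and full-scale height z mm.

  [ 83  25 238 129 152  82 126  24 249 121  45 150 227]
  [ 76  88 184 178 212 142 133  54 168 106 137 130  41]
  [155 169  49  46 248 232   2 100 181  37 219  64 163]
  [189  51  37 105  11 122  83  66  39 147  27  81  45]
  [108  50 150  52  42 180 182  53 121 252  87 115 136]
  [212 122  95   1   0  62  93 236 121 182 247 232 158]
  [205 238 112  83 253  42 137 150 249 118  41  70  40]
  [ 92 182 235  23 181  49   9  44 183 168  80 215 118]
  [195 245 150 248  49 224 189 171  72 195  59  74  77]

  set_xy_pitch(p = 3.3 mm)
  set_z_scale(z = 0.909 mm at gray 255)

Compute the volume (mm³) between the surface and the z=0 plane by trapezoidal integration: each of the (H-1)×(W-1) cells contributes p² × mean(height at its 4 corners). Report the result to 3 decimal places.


height_mm = gray/255 × 0.909; cell vol = 3.3² × mean(4 corners)
unit = 3.3² × 0.909 / (4×255) = 0.00970491 mm³ per gray-sum
row 0: Σ corner-gray over 12 cells = 6173  → 59.9084
row 1: Σ corner-gray over 12 cells = 6193  → 60.1025
row 2: Σ corner-gray over 12 cells = 4784  → 46.4283
row 3: Σ corner-gray over 12 cells = 4584  → 44.4873
row 4: Σ corner-gray over 12 cells = 5964  → 57.8801
row 5: Σ corner-gray over 12 cells = 6383  → 61.9465
row 6: Σ corner-gray over 12 cells = 6179  → 59.9666
row 7: Σ corner-gray over 12 cells = 6572  → 63.7807
Σ rows: total corner-gray = 46832  → 454.5004 mm³

454.500


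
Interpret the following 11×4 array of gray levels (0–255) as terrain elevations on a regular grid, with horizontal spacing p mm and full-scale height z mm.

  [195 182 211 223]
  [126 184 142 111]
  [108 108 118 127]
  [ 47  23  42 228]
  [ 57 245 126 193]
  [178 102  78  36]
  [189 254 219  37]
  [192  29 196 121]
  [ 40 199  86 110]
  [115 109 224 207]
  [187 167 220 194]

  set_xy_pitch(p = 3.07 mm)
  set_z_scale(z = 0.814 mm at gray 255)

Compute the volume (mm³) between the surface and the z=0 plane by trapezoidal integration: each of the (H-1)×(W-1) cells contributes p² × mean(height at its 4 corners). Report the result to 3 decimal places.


125.901

height_mm = gray/255 × 0.814; cell vol = 3.07² × mean(4 corners)
unit = 3.07² × 0.814 / (4×255) = 0.00752144 mm³ per gray-sum
row 0: Σ corner-gray over 3 cells = 2093  → 15.7424
row 1: Σ corner-gray over 3 cells = 1576  → 11.8538
row 2: Σ corner-gray over 3 cells = 1092  → 8.2134
row 3: Σ corner-gray over 3 cells = 1397  → 10.5075
row 4: Σ corner-gray over 3 cells = 1566  → 11.7786
row 5: Σ corner-gray over 3 cells = 1746  → 13.1324
row 6: Σ corner-gray over 3 cells = 1935  → 14.5540
row 7: Σ corner-gray over 3 cells = 1483  → 11.1543
row 8: Σ corner-gray over 3 cells = 1708  → 12.8466
row 9: Σ corner-gray over 3 cells = 2143  → 16.1184
Σ rows: total corner-gray = 16739  → 125.9014 mm³


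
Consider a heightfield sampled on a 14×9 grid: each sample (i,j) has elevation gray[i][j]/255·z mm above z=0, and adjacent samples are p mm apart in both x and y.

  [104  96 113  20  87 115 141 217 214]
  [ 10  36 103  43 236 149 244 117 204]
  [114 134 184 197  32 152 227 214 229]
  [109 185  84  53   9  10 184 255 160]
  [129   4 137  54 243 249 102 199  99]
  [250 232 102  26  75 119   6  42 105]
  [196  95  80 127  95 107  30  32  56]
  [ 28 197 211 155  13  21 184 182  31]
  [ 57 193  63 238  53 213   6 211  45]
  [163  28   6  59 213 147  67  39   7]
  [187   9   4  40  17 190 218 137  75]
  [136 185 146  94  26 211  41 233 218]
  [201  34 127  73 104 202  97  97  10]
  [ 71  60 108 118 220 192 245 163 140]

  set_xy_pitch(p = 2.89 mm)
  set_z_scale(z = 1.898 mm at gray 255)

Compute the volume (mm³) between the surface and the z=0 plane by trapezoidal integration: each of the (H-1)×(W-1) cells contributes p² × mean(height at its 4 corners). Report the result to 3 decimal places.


763.225

height_mm = gray/255 × 1.898; cell vol = 2.89² × mean(4 corners)
unit = 2.89² × 1.898 / (4×255) = 0.0155415 mm³ per gray-sum
row 0: Σ corner-gray over 8 cells = 3966  → 61.6374
row 1: Σ corner-gray over 8 cells = 4693  → 72.9361
row 2: Σ corner-gray over 8 cells = 4452  → 69.1906
row 3: Σ corner-gray over 8 cells = 4033  → 62.6787
row 4: Σ corner-gray over 8 cells = 3763  → 58.4825
row 5: Σ corner-gray over 8 cells = 2943  → 45.7385
row 6: Σ corner-gray over 8 cells = 3369  → 52.3592
row 7: Σ corner-gray over 8 cells = 4041  → 62.8030
row 8: Σ corner-gray over 8 cells = 3344  → 51.9706
row 9: Σ corner-gray over 8 cells = 2780  → 43.2052
row 10: Σ corner-gray over 8 cells = 3718  → 57.7831
row 11: Σ corner-gray over 8 cells = 3905  → 60.6894
row 12: Σ corner-gray over 8 cells = 4102  → 63.7511
Σ rows: total corner-gray = 49109  → 763.2254 mm³


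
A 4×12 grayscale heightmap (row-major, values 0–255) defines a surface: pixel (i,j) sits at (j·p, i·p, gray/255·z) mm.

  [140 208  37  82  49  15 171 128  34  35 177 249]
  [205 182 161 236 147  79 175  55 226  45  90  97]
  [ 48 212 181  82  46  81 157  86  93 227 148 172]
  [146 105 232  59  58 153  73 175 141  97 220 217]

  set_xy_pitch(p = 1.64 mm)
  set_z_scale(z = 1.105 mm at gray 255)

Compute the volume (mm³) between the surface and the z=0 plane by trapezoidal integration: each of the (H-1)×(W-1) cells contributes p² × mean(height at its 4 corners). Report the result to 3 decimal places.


height_mm = gray/255 × 1.105; cell vol = 1.64² × mean(4 corners)
unit = 1.64² × 1.105 / (4×255) = 0.00291373 mm³ per gray-sum
row 0: Σ corner-gray over 11 cells = 5355  → 15.6030
row 1: Σ corner-gray over 11 cells = 5940  → 17.3076
row 2: Σ corner-gray over 11 cells = 5835  → 17.0016
Σ rows: total corner-gray = 17130  → 49.9123 mm³

49.912


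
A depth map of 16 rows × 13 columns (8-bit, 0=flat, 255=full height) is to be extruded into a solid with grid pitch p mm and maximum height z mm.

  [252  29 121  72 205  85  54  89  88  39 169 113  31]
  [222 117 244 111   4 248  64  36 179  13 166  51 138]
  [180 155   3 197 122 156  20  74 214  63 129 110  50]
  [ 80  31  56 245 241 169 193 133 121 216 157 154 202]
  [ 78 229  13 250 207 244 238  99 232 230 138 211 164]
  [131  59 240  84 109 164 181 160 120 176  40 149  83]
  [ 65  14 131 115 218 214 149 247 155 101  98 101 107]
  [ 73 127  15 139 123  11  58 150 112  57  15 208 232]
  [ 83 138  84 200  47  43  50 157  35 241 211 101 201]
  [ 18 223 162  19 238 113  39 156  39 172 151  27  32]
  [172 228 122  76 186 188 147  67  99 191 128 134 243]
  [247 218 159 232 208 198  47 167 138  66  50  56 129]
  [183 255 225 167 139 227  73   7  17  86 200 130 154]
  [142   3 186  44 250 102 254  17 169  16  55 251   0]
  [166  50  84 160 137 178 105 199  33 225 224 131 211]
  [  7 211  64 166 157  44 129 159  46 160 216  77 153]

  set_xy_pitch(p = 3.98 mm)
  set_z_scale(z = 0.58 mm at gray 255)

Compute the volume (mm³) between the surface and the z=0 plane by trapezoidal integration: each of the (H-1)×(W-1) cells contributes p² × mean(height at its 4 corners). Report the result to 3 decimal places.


height_mm = gray/255 × 0.58; cell vol = 3.98² × mean(4 corners)
unit = 3.98² × 0.58 / (4×255) = 0.00900729 mm³ per gray-sum
row 0: Σ corner-gray over 12 cells = 5237  → 47.1712
row 1: Σ corner-gray over 12 cells = 5542  → 49.9184
row 2: Σ corner-gray over 12 cells = 6430  → 57.9169
row 3: Σ corner-gray over 12 cells = 8138  → 73.3013
row 4: Σ corner-gray over 12 cells = 7602  → 68.4734
row 5: Σ corner-gray over 12 cells = 6436  → 57.9709
row 6: Σ corner-gray over 12 cells = 5593  → 50.3778
row 7: Σ corner-gray over 12 cells = 5233  → 47.1351
row 8: Σ corner-gray over 12 cells = 5626  → 50.6750
row 9: Σ corner-gray over 12 cells = 6275  → 56.5207
row 10: Σ corner-gray over 12 cells = 7001  → 63.0600
row 11: Σ corner-gray over 12 cells = 6843  → 61.6369
row 12: Σ corner-gray over 12 cells = 6225  → 56.0704
row 13: Σ corner-gray over 12 cells = 6265  → 56.4306
row 14: Σ corner-gray over 12 cells = 6447  → 58.0700
Σ rows: total corner-gray = 94893  → 854.7284 mm³

854.728


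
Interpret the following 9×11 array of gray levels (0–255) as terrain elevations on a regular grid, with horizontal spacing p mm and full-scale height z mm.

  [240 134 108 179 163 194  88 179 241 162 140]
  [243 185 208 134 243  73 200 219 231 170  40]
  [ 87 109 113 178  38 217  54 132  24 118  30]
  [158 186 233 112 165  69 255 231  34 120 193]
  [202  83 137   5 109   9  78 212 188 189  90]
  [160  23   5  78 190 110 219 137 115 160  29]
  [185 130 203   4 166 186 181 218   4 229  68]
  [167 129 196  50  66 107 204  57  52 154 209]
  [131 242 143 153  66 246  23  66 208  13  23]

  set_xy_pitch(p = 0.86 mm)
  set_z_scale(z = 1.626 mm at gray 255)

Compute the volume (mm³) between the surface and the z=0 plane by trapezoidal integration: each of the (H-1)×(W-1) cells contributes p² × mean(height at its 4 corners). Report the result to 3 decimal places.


50.943

height_mm = gray/255 × 1.626; cell vol = 0.86² × mean(4 corners)
unit = 0.86² × 1.626 / (4×255) = 0.00117901 mm³ per gray-sum
row 0: Σ corner-gray over 10 cells = 6885  → 8.1175
row 1: Σ corner-gray over 10 cells = 5692  → 6.7109
row 2: Σ corner-gray over 10 cells = 5244  → 6.1827
row 3: Σ corner-gray over 10 cells = 5473  → 6.4527
row 4: Σ corner-gray over 10 cells = 4575  → 5.3940
row 5: Σ corner-gray over 10 cells = 5158  → 6.0813
row 6: Σ corner-gray over 10 cells = 5301  → 6.2499
row 7: Σ corner-gray over 10 cells = 4880  → 5.7536
Σ rows: total corner-gray = 43208  → 50.9426 mm³


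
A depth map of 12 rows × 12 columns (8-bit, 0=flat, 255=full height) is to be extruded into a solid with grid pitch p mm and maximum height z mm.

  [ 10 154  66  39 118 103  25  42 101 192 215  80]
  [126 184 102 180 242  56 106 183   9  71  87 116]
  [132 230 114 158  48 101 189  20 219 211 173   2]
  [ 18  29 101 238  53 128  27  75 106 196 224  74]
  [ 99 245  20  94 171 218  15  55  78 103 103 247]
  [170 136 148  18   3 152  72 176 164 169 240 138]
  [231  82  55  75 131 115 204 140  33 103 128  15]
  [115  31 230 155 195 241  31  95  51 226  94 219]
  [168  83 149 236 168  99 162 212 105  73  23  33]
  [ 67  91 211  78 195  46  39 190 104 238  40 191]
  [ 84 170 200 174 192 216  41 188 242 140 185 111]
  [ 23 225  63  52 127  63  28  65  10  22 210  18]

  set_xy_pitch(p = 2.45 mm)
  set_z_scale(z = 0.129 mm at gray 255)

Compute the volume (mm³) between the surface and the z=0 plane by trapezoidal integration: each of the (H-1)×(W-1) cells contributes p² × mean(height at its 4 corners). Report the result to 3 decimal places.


45.900

height_mm = gray/255 × 0.129; cell vol = 2.45² × mean(4 corners)
unit = 2.45² × 0.129 / (4×255) = 0.00075914 mm³ per gray-sum
row 0: Σ corner-gray over 11 cells = 4882  → 3.7061
row 1: Σ corner-gray over 11 cells = 5742  → 4.3590
row 2: Σ corner-gray over 11 cells = 5506  → 4.1798
row 3: Σ corner-gray over 11 cells = 4996  → 3.7927
row 4: Σ corner-gray over 11 cells = 5414  → 4.1100
row 5: Σ corner-gray over 11 cells = 5242  → 3.9794
row 6: Σ corner-gray over 11 cells = 5410  → 4.1069
row 7: Σ corner-gray over 11 cells = 5853  → 4.4432
row 8: Σ corner-gray over 11 cells = 5543  → 4.2079
row 9: Σ corner-gray over 11 cells = 6413  → 4.8684
row 10: Σ corner-gray over 11 cells = 5462  → 4.1464
Σ rows: total corner-gray = 60463  → 45.8999 mm³


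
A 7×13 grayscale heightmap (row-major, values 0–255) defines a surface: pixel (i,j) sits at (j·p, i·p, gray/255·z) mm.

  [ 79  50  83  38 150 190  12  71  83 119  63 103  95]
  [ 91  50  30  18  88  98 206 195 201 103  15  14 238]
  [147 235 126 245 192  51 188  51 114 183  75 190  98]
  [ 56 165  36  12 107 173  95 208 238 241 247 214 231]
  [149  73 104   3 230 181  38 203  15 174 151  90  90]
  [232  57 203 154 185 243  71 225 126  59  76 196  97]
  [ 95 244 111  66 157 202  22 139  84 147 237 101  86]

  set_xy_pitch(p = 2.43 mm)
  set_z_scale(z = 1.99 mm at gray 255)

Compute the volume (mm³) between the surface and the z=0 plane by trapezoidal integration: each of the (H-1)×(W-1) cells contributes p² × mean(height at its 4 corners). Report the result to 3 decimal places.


428.568

height_mm = gray/255 × 1.99; cell vol = 2.43² × mean(4 corners)
unit = 2.43² × 1.99 / (4×255) = 0.0115203 mm³ per gray-sum
row 0: Σ corner-gray over 12 cells = 4463  → 51.4153
row 1: Σ corner-gray over 12 cells = 5910  → 68.0852
row 2: Σ corner-gray over 12 cells = 7304  → 84.1446
row 3: Σ corner-gray over 12 cells = 6522  → 75.1357
row 4: Σ corner-gray over 12 cells = 6282  → 72.3708
row 5: Σ corner-gray over 12 cells = 6720  → 77.4167
Σ rows: total corner-gray = 37201  → 428.5683 mm³


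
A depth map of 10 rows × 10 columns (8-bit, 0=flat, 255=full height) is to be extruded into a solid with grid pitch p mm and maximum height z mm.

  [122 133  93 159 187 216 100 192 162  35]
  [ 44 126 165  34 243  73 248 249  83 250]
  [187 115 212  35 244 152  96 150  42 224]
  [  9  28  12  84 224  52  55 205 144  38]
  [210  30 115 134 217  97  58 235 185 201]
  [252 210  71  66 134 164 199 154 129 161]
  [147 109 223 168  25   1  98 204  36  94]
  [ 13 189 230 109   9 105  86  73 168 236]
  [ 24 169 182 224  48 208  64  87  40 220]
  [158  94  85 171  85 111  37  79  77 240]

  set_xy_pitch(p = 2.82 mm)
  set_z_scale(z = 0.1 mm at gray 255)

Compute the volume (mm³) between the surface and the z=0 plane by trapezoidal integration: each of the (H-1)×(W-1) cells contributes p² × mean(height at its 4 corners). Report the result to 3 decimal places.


32.459

height_mm = gray/255 × 0.1; cell vol = 2.82² × mean(4 corners)
unit = 2.82² × 0.1 / (4×255) = 0.000779647 mm³ per gray-sum
row 0: Σ corner-gray over 9 cells = 5377  → 4.1922
row 1: Σ corner-gray over 9 cells = 5239  → 4.0846
row 2: Σ corner-gray over 9 cells = 4158  → 3.2418
row 3: Σ corner-gray over 9 cells = 4208  → 3.2808
row 4: Σ corner-gray over 9 cells = 5220  → 4.0698
row 5: Σ corner-gray over 9 cells = 4636  → 3.6144
row 6: Σ corner-gray over 9 cells = 4156  → 3.2402
row 7: Σ corner-gray over 9 cells = 4475  → 3.4889
row 8: Σ corner-gray over 9 cells = 4164  → 3.2465
Σ rows: total corner-gray = 41633  → 32.4590 mm³


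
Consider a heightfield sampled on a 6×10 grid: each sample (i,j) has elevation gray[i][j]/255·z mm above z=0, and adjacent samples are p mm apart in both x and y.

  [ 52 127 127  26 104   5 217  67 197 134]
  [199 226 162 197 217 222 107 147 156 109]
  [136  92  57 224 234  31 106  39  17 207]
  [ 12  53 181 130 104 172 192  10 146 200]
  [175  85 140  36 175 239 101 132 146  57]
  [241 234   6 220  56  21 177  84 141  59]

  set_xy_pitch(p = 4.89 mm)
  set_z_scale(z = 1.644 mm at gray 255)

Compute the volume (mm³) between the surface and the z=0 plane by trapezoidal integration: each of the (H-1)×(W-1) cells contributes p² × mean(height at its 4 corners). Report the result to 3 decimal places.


901.775

height_mm = gray/255 × 1.644; cell vol = 4.89² × mean(4 corners)
unit = 4.89² × 1.644 / (4×255) = 0.0385407 mm³ per gray-sum
row 0: Σ corner-gray over 9 cells = 5102  → 196.6345
row 1: Σ corner-gray over 9 cells = 5119  → 197.2897
row 2: Σ corner-gray over 9 cells = 4131  → 159.2115
row 3: Σ corner-gray over 9 cells = 4528  → 174.5122
row 4: Σ corner-gray over 9 cells = 4518  → 174.1268
Σ rows: total corner-gray = 23398  → 901.7748 mm³


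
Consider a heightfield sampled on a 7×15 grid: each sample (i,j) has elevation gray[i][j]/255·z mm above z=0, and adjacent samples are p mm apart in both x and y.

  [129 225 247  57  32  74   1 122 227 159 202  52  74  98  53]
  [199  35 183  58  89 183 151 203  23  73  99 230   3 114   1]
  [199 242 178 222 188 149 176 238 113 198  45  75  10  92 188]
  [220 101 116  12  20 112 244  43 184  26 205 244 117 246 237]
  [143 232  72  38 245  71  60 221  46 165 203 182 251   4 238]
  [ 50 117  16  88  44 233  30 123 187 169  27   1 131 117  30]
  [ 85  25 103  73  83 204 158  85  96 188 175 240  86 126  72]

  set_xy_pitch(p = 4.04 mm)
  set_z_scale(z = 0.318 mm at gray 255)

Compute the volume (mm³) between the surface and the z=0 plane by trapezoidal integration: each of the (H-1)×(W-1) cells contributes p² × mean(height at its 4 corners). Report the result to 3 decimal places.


height_mm = gray/255 × 0.318; cell vol = 4.04² × mean(4 corners)
unit = 4.04² × 0.318 / (4×255) = 0.0050885 mm³ per gray-sum
row 0: Σ corner-gray over 14 cells = 6410  → 32.6173
row 1: Σ corner-gray over 14 cells = 7327  → 37.2834
row 2: Σ corner-gray over 14 cells = 8036  → 40.8912
row 3: Σ corner-gray over 14 cells = 7758  → 39.4766
row 4: Σ corner-gray over 14 cells = 6607  → 33.6197
row 5: Σ corner-gray over 14 cells = 6087  → 30.9737
Σ rows: total corner-gray = 42225  → 214.8619 mm³

214.862


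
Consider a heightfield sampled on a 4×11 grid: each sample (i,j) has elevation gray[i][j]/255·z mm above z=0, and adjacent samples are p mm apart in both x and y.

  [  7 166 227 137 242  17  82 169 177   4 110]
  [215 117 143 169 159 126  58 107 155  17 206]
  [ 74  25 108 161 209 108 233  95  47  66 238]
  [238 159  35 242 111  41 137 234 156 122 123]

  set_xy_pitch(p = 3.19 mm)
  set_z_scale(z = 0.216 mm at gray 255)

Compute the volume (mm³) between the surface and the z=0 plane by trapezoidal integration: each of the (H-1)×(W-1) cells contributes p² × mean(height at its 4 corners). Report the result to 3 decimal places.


32.910

height_mm = gray/255 × 0.216; cell vol = 3.19² × mean(4 corners)
unit = 3.19² × 0.216 / (4×255) = 0.00215494 mm³ per gray-sum
row 0: Σ corner-gray over 10 cells = 5082  → 10.9514
row 1: Σ corner-gray over 10 cells = 4939  → 10.6432
row 2: Σ corner-gray over 10 cells = 5251  → 11.3156
Σ rows: total corner-gray = 15272  → 32.9102 mm³


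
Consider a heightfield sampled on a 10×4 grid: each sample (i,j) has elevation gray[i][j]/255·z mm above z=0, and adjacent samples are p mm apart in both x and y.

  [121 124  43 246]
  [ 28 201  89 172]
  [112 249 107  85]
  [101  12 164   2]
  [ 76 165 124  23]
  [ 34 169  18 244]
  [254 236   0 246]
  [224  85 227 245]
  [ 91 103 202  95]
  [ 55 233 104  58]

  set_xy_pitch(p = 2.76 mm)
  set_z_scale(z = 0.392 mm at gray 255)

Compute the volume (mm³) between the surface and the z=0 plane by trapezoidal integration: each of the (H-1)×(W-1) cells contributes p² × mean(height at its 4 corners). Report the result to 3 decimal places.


height_mm = gray/255 × 0.392; cell vol = 2.76² × mean(4 corners)
unit = 2.76² × 0.392 / (4×255) = 0.00292755 mm³ per gray-sum
row 0: Σ corner-gray over 3 cells = 1481  → 4.3357
row 1: Σ corner-gray over 3 cells = 1689  → 4.9446
row 2: Σ corner-gray over 3 cells = 1364  → 3.9932
row 3: Σ corner-gray over 3 cells = 1132  → 3.3140
row 4: Σ corner-gray over 3 cells = 1329  → 3.8907
row 5: Σ corner-gray over 3 cells = 1624  → 4.7543
row 6: Σ corner-gray over 3 cells = 2065  → 6.0454
row 7: Σ corner-gray over 3 cells = 1889  → 5.5301
row 8: Σ corner-gray over 3 cells = 1583  → 4.6343
Σ rows: total corner-gray = 14156  → 41.4424 mm³

41.442


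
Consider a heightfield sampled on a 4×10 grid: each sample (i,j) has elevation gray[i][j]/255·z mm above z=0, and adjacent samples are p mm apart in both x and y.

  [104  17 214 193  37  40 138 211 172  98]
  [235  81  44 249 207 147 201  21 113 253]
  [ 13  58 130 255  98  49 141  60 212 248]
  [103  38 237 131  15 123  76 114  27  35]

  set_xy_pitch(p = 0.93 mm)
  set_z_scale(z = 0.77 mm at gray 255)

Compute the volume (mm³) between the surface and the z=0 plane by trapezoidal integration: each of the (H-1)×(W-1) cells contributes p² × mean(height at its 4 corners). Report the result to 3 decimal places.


8.924

height_mm = gray/255 × 0.77; cell vol = 0.93² × mean(4 corners)
unit = 0.93² × 0.77 / (4×255) = 0.000652915 mm³ per gray-sum
row 0: Σ corner-gray over 9 cells = 4860  → 3.1732
row 1: Σ corner-gray over 9 cells = 4881  → 3.1869
row 2: Σ corner-gray over 9 cells = 3927  → 2.5640
Σ rows: total corner-gray = 13668  → 8.9240 mm³


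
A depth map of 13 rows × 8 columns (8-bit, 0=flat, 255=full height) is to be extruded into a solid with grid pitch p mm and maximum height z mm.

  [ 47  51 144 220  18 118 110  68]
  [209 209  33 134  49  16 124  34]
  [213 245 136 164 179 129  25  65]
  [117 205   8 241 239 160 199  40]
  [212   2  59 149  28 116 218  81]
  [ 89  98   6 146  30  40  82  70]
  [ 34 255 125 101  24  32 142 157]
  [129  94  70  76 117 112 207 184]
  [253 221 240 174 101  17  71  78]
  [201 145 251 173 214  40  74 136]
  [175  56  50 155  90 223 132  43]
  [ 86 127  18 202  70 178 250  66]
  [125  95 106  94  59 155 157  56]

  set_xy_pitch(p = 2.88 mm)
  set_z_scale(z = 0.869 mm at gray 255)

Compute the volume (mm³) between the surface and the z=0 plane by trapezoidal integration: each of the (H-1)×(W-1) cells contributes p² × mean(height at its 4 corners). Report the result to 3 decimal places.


height_mm = gray/255 × 0.869; cell vol = 2.88² × mean(4 corners)
unit = 2.88² × 0.869 / (4×255) = 0.0070665 mm³ per gray-sum
row 0: Σ corner-gray over 7 cells = 2810  → 19.8569
row 1: Σ corner-gray over 7 cells = 3407  → 24.0756
row 2: Σ corner-gray over 7 cells = 4295  → 30.3506
row 3: Σ corner-gray over 7 cells = 3698  → 26.1319
row 4: Σ corner-gray over 7 cells = 2400  → 16.9596
row 5: Σ corner-gray over 7 cells = 2512  → 17.7511
row 6: Σ corner-gray over 7 cells = 3214  → 22.7117
row 7: Σ corner-gray over 7 cells = 3644  → 25.7503
row 8: Σ corner-gray over 7 cells = 4110  → 29.0433
row 9: Σ corner-gray over 7 cells = 3761  → 26.5771
row 10: Σ corner-gray over 7 cells = 3472  → 24.5349
row 11: Σ corner-gray over 7 cells = 3355  → 23.7081
Σ rows: total corner-gray = 40678  → 287.4512 mm³

287.451


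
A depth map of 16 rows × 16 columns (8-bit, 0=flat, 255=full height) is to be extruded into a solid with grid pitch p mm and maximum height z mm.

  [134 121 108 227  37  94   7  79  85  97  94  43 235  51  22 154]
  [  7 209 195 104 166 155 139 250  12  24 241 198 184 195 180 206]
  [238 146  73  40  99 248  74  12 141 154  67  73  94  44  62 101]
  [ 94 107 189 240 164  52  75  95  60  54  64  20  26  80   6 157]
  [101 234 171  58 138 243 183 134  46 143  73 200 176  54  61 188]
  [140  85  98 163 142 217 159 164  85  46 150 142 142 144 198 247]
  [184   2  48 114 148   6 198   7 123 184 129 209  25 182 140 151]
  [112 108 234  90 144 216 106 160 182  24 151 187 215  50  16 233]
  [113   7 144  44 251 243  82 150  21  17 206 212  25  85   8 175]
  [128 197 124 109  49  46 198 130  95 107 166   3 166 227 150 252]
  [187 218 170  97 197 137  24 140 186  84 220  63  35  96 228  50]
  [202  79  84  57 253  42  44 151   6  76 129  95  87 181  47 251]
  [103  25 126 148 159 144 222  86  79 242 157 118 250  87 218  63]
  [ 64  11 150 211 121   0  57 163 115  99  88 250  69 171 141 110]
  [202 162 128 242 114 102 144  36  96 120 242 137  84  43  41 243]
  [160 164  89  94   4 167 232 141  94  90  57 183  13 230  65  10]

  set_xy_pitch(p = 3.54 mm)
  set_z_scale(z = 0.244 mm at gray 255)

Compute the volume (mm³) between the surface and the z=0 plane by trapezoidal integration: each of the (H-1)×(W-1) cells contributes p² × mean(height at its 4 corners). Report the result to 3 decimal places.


height_mm = gray/255 × 0.244; cell vol = 3.54² × mean(4 corners)
unit = 3.54² × 0.244 / (4×255) = 0.00299776 mm³ per gray-sum
row 0: Σ corner-gray over 15 cells = 7605  → 22.7979
row 1: Σ corner-gray over 15 cells = 7710  → 23.1127
row 2: Σ corner-gray over 15 cells = 5708  → 17.1112
row 3: Σ corner-gray over 15 cells = 6832  → 20.4807
row 4: Σ corner-gray over 15 cells = 8374  → 25.1032
row 5: Σ corner-gray over 15 cells = 7622  → 22.8489
row 6: Σ corner-gray over 15 cells = 7476  → 22.4112
row 7: Σ corner-gray over 15 cells = 7389  → 22.1504
row 8: Σ corner-gray over 15 cells = 7192  → 21.5599
row 9: Σ corner-gray over 15 cells = 7941  → 23.8052
row 10: Σ corner-gray over 15 cells = 7142  → 21.4100
row 11: Σ corner-gray over 15 cells = 7403  → 22.1924
row 12: Σ corner-gray over 15 cells = 7754  → 23.2446
row 13: Σ corner-gray over 15 cells = 7293  → 21.8626
row 14: Σ corner-gray over 15 cells = 7243  → 21.7127
Σ rows: total corner-gray = 110684  → 331.8035 mm³

331.804


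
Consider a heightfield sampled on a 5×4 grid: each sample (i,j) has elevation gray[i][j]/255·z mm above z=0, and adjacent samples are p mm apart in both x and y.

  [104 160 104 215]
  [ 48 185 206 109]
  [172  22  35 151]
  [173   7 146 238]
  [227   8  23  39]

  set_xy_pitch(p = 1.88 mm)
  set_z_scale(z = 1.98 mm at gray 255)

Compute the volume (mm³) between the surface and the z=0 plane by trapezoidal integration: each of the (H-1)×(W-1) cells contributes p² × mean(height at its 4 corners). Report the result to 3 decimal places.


36.781

height_mm = gray/255 × 1.98; cell vol = 1.88² × mean(4 corners)
unit = 1.88² × 1.98 / (4×255) = 0.00686089 mm³ per gray-sum
row 0: Σ corner-gray over 3 cells = 1786  → 12.2536
row 1: Σ corner-gray over 3 cells = 1376  → 9.4406
row 2: Σ corner-gray over 3 cells = 1154  → 7.9175
row 3: Σ corner-gray over 3 cells = 1045  → 7.1696
Σ rows: total corner-gray = 5361  → 36.7813 mm³


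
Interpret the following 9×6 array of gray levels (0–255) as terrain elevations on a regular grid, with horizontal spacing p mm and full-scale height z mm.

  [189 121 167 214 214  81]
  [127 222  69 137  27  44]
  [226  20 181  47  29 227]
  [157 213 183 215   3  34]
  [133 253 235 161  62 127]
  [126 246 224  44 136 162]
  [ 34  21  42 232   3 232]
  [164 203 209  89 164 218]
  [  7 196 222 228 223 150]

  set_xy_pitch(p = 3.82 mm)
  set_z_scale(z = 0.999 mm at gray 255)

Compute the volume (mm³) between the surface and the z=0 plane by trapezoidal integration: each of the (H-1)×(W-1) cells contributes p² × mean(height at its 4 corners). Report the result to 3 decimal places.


height_mm = gray/255 × 0.999; cell vol = 3.82² × mean(4 corners)
unit = 3.82² × 0.999 / (4×255) = 0.014292 mm³ per gray-sum
row 0: Σ corner-gray over 5 cells = 2783  → 39.7745
row 1: Σ corner-gray over 5 cells = 2088  → 29.8416
row 2: Σ corner-gray over 5 cells = 2426  → 34.6723
row 3: Σ corner-gray over 5 cells = 3101  → 44.3194
row 4: Σ corner-gray over 5 cells = 3270  → 46.7347
row 5: Σ corner-gray over 5 cells = 2450  → 35.0153
row 6: Σ corner-gray over 5 cells = 2574  → 36.7875
row 7: Σ corner-gray over 5 cells = 3607  → 51.5511
Σ rows: total corner-gray = 22299  → 318.6966 mm³

318.697


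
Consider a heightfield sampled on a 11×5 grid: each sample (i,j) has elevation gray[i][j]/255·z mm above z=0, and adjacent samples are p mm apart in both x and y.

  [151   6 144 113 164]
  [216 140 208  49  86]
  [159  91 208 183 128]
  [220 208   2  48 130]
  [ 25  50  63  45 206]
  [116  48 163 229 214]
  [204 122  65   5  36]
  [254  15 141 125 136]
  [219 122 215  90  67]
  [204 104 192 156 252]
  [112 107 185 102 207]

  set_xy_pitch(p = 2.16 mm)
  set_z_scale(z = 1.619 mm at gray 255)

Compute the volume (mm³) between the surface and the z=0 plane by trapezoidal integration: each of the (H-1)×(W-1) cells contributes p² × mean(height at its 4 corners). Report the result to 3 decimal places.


height_mm = gray/255 × 1.619; cell vol = 2.16² × mean(4 corners)
unit = 2.16² × 1.619 / (4×255) = 0.0074055 mm³ per gray-sum
row 0: Σ corner-gray over 4 cells = 1937  → 14.3444
row 1: Σ corner-gray over 4 cells = 2347  → 17.3807
row 2: Σ corner-gray over 4 cells = 2117  → 15.6774
row 3: Σ corner-gray over 4 cells = 1413  → 10.4640
row 4: Σ corner-gray over 4 cells = 1757  → 13.0115
row 5: Σ corner-gray over 4 cells = 1834  → 13.5817
row 6: Σ corner-gray over 4 cells = 1576  → 11.6711
row 7: Σ corner-gray over 4 cells = 2092  → 15.4923
row 8: Σ corner-gray over 4 cells = 2500  → 18.5137
row 9: Σ corner-gray over 4 cells = 2467  → 18.2694
Σ rows: total corner-gray = 20040  → 148.4061 mm³

148.406


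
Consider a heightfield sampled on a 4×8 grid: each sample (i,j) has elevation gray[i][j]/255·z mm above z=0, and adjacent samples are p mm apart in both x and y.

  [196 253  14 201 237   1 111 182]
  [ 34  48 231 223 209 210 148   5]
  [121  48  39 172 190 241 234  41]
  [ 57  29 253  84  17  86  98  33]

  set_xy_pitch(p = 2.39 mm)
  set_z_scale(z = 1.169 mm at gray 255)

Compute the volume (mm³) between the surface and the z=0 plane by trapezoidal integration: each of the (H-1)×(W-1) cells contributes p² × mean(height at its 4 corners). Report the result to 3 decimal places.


76.005

height_mm = gray/255 × 1.169; cell vol = 2.39² × mean(4 corners)
unit = 2.39² × 1.169 / (4×255) = 0.00654651 mm³ per gray-sum
row 0: Σ corner-gray over 7 cells = 4189  → 27.4233
row 1: Σ corner-gray over 7 cells = 4187  → 27.4103
row 2: Σ corner-gray over 7 cells = 3234  → 21.1714
Σ rows: total corner-gray = 11610  → 76.0050 mm³


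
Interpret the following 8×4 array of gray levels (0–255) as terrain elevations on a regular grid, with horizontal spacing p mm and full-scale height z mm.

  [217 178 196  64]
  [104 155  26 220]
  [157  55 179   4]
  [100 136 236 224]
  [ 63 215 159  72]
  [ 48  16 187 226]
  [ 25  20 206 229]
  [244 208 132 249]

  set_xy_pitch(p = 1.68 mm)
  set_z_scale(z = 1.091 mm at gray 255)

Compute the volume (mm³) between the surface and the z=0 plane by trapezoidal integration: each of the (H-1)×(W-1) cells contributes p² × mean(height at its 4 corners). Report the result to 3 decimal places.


height_mm = gray/255 × 1.091; cell vol = 1.68² × mean(4 corners)
unit = 1.68² × 1.091 / (4×255) = 0.00301886 mm³ per gray-sum
row 0: Σ corner-gray over 3 cells = 1715  → 5.1773
row 1: Σ corner-gray over 3 cells = 1315  → 3.9698
row 2: Σ corner-gray over 3 cells = 1697  → 5.1230
row 3: Σ corner-gray over 3 cells = 1951  → 5.8898
row 4: Σ corner-gray over 3 cells = 1563  → 4.7185
row 5: Σ corner-gray over 3 cells = 1386  → 4.1841
row 6: Σ corner-gray over 3 cells = 1879  → 5.6724
Σ rows: total corner-gray = 11506  → 34.7350 mm³

34.735


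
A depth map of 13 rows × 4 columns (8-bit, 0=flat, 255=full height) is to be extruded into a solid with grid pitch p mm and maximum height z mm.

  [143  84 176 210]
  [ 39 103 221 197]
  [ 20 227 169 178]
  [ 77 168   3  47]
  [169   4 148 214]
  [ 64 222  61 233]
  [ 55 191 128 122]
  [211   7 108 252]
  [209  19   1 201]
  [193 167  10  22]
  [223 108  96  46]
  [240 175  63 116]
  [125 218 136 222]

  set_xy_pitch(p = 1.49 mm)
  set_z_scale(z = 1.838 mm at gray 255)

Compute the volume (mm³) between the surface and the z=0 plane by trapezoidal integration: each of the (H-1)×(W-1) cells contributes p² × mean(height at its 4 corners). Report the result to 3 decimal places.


height_mm = gray/255 × 1.838; cell vol = 1.49² × mean(4 corners)
unit = 1.49² × 1.838 / (4×255) = 0.00400053 mm³ per gray-sum
row 0: Σ corner-gray over 3 cells = 1757  → 7.0289
row 1: Σ corner-gray over 3 cells = 1874  → 7.4970
row 2: Σ corner-gray over 3 cells = 1456  → 5.8248
row 3: Σ corner-gray over 3 cells = 1153  → 4.6126
row 4: Σ corner-gray over 3 cells = 1550  → 6.2008
row 5: Σ corner-gray over 3 cells = 1678  → 6.7129
row 6: Σ corner-gray over 3 cells = 1508  → 6.0328
row 7: Σ corner-gray over 3 cells = 1143  → 4.5726
row 8: Σ corner-gray over 3 cells = 1019  → 4.0765
row 9: Σ corner-gray over 3 cells = 1246  → 4.9847
row 10: Σ corner-gray over 3 cells = 1509  → 6.0368
row 11: Σ corner-gray over 3 cells = 1887  → 7.5490
Σ rows: total corner-gray = 17780  → 71.1295 mm³

71.129
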